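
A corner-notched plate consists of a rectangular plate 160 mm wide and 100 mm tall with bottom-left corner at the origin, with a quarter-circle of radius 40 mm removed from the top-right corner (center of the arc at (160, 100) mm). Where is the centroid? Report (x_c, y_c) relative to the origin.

x_c = 74.63 mm, y_c = 47.19 mm

plate: A = 160 × 100 = 16000.00, centroid at (80.00, 50.00).
removed quarter-circle: A = −¼π·40² = -1256.64, centroid at (143.02, 83.02).
ΣA = 14743.36 mm², ΣAx_c = 1100271.40 mm³, ΣAy_c = 695669.63 mm³.
x_c = 1100271.40/14743.36 = 74.63 mm; y_c = 695669.63/14743.36 = 47.19 mm.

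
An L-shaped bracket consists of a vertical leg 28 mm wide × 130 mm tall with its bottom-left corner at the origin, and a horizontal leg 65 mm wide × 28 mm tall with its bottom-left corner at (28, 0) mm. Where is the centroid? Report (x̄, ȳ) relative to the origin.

vertical leg: A = 28 × 130 = 3640.00, centroid at (14.00, 65.00).
horizontal leg: A = 65 × 28 = 1820.00, centroid at (60.50, 14.00).
ΣA = 5460.00 mm²
ΣAx̄ = (3640.00)(14.00) + (1820.00)(60.50) = 161070.00 mm³
ΣAȳ = (3640.00)(65.00) + (1820.00)(14.00) = 262080.00 mm³
x̄ = 161070.00 / 5460.00 = 29.50 mm
ȳ = 262080.00 / 5460.00 = 48.00 mm

x̄ = 29.50 mm, ȳ = 48.00 mm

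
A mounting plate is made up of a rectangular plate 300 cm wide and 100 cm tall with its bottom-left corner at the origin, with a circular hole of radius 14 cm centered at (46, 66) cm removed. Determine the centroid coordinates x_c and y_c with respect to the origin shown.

x_c = 152.18 cm, y_c = 49.66 cm

plate: A = 300 × 100 = 30000.00, centroid at (150.00, 50.00).
hole: A = −π·14² = -615.75, centroid at (46.00, 66.00).
ΣA = 29384.25 cm², ΣAx_c = 4471675.40 cm³, ΣAy_c = 1459360.36 cm³.
x_c = 4471675.40/29384.25 = 152.18 cm; y_c = 1459360.36/29384.25 = 49.66 cm.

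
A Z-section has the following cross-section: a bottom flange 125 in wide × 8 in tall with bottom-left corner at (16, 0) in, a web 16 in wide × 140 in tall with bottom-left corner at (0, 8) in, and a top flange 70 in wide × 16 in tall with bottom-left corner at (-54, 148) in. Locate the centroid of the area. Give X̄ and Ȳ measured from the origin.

X̄ = 17.23 in, Ȳ = 81.06 in

bottom flange: A = 125 × 8 = 1000.00, centroid at (78.50, 4.00).
web: A = 16 × 140 = 2240.00, centroid at (8.00, 78.00).
top flange: A = 70 × 16 = 1120.00, centroid at (-19.00, 156.00).
ΣA = 4360.00 in², ΣAX̄ = 75140.00 in³, ΣAȲ = 353440.00 in³.
X̄ = 75140.00/4360.00 = 17.23 in; Ȳ = 353440.00/4360.00 = 81.06 in.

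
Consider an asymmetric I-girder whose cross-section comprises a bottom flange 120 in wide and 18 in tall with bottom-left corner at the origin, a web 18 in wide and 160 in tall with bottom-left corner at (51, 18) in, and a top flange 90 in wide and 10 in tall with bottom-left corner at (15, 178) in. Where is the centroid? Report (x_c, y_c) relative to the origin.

Part | A | x̄ᵢ | ȳᵢ | A·x̄ᵢ | A·ȳᵢ
bottom flange | 2160.00 | 60.00 | 9.00 | 129600.00 | 19440.00
web | 2880.00 | 60.00 | 98.00 | 172800.00 | 282240.00
top flange | 900.00 | 60.00 | 183.00 | 54000.00 | 164700.00
Σ | 5940.00 |  |  | 356400.00 | 466380.00
x_c = 356400.00 / 5940.00 = 60.00 in
y_c = 466380.00 / 5940.00 = 78.52 in

x_c = 60.00 in, y_c = 78.52 in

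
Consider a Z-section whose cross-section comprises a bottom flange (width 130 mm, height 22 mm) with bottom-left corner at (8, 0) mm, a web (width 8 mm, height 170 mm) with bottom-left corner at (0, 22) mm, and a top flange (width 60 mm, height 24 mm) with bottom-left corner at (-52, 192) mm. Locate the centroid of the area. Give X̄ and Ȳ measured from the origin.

X̄ = 32.25 mm, Ȳ = 83.17 mm

bottom flange: A = 130 × 22 = 2860.00, centroid at (73.00, 11.00).
web: A = 8 × 170 = 1360.00, centroid at (4.00, 107.00).
top flange: A = 60 × 24 = 1440.00, centroid at (-22.00, 204.00).
ΣA = 5660.00 mm², ΣAX̄ = 182540.00 mm³, ΣAȲ = 470740.00 mm³.
X̄ = 182540.00/5660.00 = 32.25 mm; Ȳ = 470740.00/5660.00 = 83.17 mm.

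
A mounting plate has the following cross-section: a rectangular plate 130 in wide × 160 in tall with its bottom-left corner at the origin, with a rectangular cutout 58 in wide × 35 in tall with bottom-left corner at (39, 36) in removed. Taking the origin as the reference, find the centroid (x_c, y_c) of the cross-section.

plate: A = 130 × 160 = 20800.00, centroid at (65.00, 80.00).
hole: A = −(58 × 35) = -2030.00, centroid at (68.00, 53.50).
ΣA = 18770.00 in², ΣAx_c = 1213960.00 in³, ΣAy_c = 1555395.00 in³.
x_c = 1213960.00/18770.00 = 64.68 in; y_c = 1555395.00/18770.00 = 82.87 in.

x_c = 64.68 in, y_c = 82.87 in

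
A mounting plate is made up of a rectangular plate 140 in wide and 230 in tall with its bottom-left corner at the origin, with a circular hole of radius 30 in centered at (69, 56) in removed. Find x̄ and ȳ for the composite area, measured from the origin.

plate: A = 140 × 230 = 32200.00, centroid at (70.00, 115.00).
hole: A = −π·30² = -2827.43, centroid at (69.00, 56.00).
ΣA = 29372.57 in², ΣAx̄ = 2058907.10 in³, ΣAȳ = 3544663.73 in³.
x̄ = 2058907.10/29372.57 = 70.10 in; ȳ = 3544663.73/29372.57 = 120.68 in.

x̄ = 70.10 in, ȳ = 120.68 in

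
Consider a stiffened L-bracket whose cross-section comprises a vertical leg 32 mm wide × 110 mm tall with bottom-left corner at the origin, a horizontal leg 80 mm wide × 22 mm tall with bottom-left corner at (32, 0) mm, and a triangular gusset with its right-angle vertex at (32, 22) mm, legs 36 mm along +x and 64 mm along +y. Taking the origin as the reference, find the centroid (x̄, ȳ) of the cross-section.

vertical leg: A = 32 × 110 = 3520.00, centroid at (16.00, 55.00).
horizontal leg: A = 80 × 22 = 1760.00, centroid at (72.00, 11.00).
gusset: A = ½·36·64 = 1152.00, centroid at (44.00, 43.33).
ΣA = 6432.00 mm²
ΣAx̄ = (3520.00)(16.00) + (1760.00)(72.00) + (1152.00)(44.00) = 233728.00 mm³
ΣAȳ = (3520.00)(55.00) + (1760.00)(11.00) + (1152.00)(43.33) = 262880.00 mm³
x̄ = 233728.00 / 6432.00 = 36.34 mm
ȳ = 262880.00 / 6432.00 = 40.87 mm

x̄ = 36.34 mm, ȳ = 40.87 mm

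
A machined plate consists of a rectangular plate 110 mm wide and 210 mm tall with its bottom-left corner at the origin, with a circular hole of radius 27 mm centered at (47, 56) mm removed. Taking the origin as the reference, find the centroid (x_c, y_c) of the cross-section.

plate: A = 110 × 210 = 23100.00, centroid at (55.00, 105.00).
hole: A = −π·27² = -2290.22, centroid at (47.00, 56.00).
ΣA = 20809.78 mm², ΣAx_c = 1162859.61 mm³, ΣAy_c = 2297247.62 mm³.
x_c = 1162859.61/20809.78 = 55.88 mm; y_c = 2297247.62/20809.78 = 110.39 mm.

x_c = 55.88 mm, y_c = 110.39 mm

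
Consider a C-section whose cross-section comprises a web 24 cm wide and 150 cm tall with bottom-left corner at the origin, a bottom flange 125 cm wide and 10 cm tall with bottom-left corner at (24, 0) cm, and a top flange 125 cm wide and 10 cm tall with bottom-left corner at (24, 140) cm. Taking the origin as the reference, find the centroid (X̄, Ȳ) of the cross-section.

web: A = 24 × 150 = 3600.00, centroid at (12.00, 75.00).
bottom flange: A = 125 × 10 = 1250.00, centroid at (86.50, 5.00).
top flange: A = 125 × 10 = 1250.00, centroid at (86.50, 145.00).
ΣA = 6100.00 cm²
ΣAX̄ = (3600.00)(12.00) + (1250.00)(86.50) + (1250.00)(86.50) = 259450.00 cm³
ΣAȲ = (3600.00)(75.00) + (1250.00)(5.00) + (1250.00)(145.00) = 457500.00 cm³
X̄ = 259450.00 / 6100.00 = 42.53 cm
Ȳ = 457500.00 / 6100.00 = 75.00 cm

X̄ = 42.53 cm, Ȳ = 75.00 cm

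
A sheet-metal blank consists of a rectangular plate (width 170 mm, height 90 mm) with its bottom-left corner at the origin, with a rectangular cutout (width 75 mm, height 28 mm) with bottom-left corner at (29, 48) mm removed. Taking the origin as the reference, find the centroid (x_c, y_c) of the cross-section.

x_c = 87.94 mm, y_c = 42.30 mm

plate: A = 170 × 90 = 15300.00, centroid at (85.00, 45.00).
hole: A = −(75 × 28) = -2100.00, centroid at (66.50, 62.00).
ΣA = 13200.00 mm²
ΣAx_c = (15300.00)(85.00) + (-2100.00)(66.50) = 1160850.00 mm³
ΣAy_c = (15300.00)(45.00) + (-2100.00)(62.00) = 558300.00 mm³
x_c = 1160850.00 / 13200.00 = 87.94 mm
y_c = 558300.00 / 13200.00 = 42.30 mm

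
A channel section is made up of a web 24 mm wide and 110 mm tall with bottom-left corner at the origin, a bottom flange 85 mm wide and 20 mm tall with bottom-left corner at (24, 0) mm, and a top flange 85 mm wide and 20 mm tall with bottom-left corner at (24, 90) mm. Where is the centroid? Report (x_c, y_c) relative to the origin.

x_c = 42.68 mm, y_c = 55.00 mm

web: A = 24 × 110 = 2640.00, centroid at (12.00, 55.00).
bottom flange: A = 85 × 20 = 1700.00, centroid at (66.50, 10.00).
top flange: A = 85 × 20 = 1700.00, centroid at (66.50, 100.00).
ΣA = 6040.00 mm², ΣAx_c = 257780.00 mm³, ΣAy_c = 332200.00 mm³.
x_c = 257780.00/6040.00 = 42.68 mm; y_c = 332200.00/6040.00 = 55.00 mm.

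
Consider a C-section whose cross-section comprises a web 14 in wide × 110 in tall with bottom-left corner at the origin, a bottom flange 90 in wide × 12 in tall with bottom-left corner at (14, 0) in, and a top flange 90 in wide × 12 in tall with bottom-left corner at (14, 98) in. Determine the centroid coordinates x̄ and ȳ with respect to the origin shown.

x̄ = 37.36 in, ȳ = 55.00 in

web: A = 14 × 110 = 1540.00, centroid at (7.00, 55.00).
bottom flange: A = 90 × 12 = 1080.00, centroid at (59.00, 6.00).
top flange: A = 90 × 12 = 1080.00, centroid at (59.00, 104.00).
ΣA = 3700.00 in², ΣAx̄ = 138220.00 in³, ΣAȳ = 203500.00 in³.
x̄ = 138220.00/3700.00 = 37.36 in; ȳ = 203500.00/3700.00 = 55.00 in.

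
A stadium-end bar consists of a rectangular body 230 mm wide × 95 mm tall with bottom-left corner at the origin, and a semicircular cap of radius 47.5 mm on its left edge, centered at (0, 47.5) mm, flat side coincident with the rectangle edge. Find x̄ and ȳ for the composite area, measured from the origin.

x̄ = 96.14 mm, ȳ = 47.50 mm

rectangular body: A = 230 × 95 = 21850.00, centroid at (115.00, 47.50).
semicircular end: A = ½π·47.5² = 3544.11, centroid at (-20.16, 47.50).
ΣA = 25394.11 mm², ΣAx̄ = 2441302.08 mm³, ΣAȳ = 1206220.19 mm³.
x̄ = 2441302.08/25394.11 = 96.14 mm; ȳ = 1206220.19/25394.11 = 47.50 mm.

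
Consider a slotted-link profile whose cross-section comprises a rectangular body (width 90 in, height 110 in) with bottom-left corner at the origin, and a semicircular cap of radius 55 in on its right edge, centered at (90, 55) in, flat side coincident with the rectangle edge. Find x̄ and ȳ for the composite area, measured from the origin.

x̄ = 67.16 in, ȳ = 55.00 in

rectangular body: A = 90 × 110 = 9900.00, centroid at (45.00, 55.00).
semicircular end: A = ½π·55² = 4751.66, centroid at (113.34, 55.00).
ΣA = 14651.66 in², ΣAx̄ = 984065.97 in³, ΣAȳ = 805841.24 in³.
x̄ = 984065.97/14651.66 = 67.16 in; ȳ = 805841.24/14651.66 = 55.00 in.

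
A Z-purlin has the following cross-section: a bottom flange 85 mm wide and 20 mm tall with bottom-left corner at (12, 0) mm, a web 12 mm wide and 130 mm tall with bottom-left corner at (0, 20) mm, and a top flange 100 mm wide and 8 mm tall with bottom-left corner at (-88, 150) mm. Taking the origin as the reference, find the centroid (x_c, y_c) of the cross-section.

Part | A | x̄ᵢ | ȳᵢ | A·x̄ᵢ | A·ȳᵢ
bottom flange | 1700.00 | 54.50 | 10.00 | 92650.00 | 17000.00
web | 1560.00 | 6.00 | 85.00 | 9360.00 | 132600.00
top flange | 800.00 | -38.00 | 154.00 | -30400.00 | 123200.00
Σ | 4060.00 |  |  | 71610.00 | 272800.00
x_c = 71610.00 / 4060.00 = 17.64 mm
y_c = 272800.00 / 4060.00 = 67.19 mm

x_c = 17.64 mm, y_c = 67.19 mm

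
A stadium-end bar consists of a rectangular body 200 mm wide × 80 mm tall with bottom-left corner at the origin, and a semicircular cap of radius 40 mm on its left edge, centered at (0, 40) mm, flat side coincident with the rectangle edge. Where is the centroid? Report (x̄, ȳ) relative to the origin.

x̄ = 84.12 mm, ȳ = 40.00 mm

rectangular body: A = 200 × 80 = 16000.00, centroid at (100.00, 40.00).
semicircular end: A = ½π·40² = 2513.27, centroid at (-16.98, 40.00).
ΣA = 18513.27 mm², ΣAx̄ = 1557333.33 mm³, ΣAȳ = 740530.96 mm³.
x̄ = 1557333.33/18513.27 = 84.12 mm; ȳ = 740530.96/18513.27 = 40.00 mm.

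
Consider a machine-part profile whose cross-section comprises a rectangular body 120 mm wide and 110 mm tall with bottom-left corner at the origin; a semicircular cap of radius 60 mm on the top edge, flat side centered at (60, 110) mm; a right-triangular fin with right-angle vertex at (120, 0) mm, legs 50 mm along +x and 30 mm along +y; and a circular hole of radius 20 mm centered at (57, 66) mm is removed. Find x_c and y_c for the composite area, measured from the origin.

x_c = 63.34 mm, y_c = 77.21 mm

rectangular body: A = 120 × 110 = 13200.00, centroid at (60.00, 55.00).
semicircular top: A = ½π·60² = 5654.87, centroid at (60.00, 135.46).
triangular fin: A = ½·50·30 = 750.00, centroid at (136.67, 10.00).
hole: A = −π·20² = -1256.64, centroid at (57.00, 66.00).
ΣA = 18348.23 mm², ΣAx_c = 1162163.69 mm³, ΣAy_c = 1416597.30 mm³.
x_c = 1162163.69/18348.23 = 63.34 mm; y_c = 1416597.30/18348.23 = 77.21 mm.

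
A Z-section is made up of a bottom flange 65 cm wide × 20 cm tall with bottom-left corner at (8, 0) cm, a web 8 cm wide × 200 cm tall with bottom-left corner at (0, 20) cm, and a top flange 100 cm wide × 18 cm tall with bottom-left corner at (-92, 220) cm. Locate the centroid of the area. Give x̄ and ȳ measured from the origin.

x̄ = -3.52 cm, ȳ = 131.32 cm

bottom flange: A = 65 × 20 = 1300.00, centroid at (40.50, 10.00).
web: A = 8 × 200 = 1600.00, centroid at (4.00, 120.00).
top flange: A = 100 × 18 = 1800.00, centroid at (-42.00, 229.00).
ΣA = 4700.00 cm², ΣAx̄ = -16550.00 cm³, ΣAȳ = 617200.00 cm³.
x̄ = -16550.00/4700.00 = -3.52 cm; ȳ = 617200.00/4700.00 = 131.32 cm.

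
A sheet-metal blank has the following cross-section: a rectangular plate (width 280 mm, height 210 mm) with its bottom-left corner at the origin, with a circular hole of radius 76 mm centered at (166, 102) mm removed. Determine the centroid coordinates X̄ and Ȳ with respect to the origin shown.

Part | A | x̄ᵢ | ȳᵢ | A·x̄ᵢ | A·ȳᵢ
plate | 58800.00 | 140.00 | 105.00 | 8232000.00 | 6174000.00
hole | -18145.84 | 166.00 | 102.00 | -3012209.30 | -1850875.60
Σ | 40654.16 |  |  | 5219790.70 | 4323124.40
X̄ = 5219790.70 / 40654.16 = 128.39 mm
Ȳ = 4323124.40 / 40654.16 = 106.34 mm

X̄ = 128.39 mm, Ȳ = 106.34 mm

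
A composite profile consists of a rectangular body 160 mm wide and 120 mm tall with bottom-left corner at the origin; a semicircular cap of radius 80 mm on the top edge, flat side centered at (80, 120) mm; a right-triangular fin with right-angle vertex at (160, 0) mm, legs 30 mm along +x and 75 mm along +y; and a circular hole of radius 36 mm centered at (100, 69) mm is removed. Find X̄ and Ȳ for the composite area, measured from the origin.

X̄ = 80.75 mm, Ȳ = 93.01 mm

rectangular body: A = 160 × 120 = 19200.00, centroid at (80.00, 60.00).
semicircular top: A = ½π·80² = 10053.10, centroid at (80.00, 153.95).
triangular fin: A = ½·30·75 = 1125.00, centroid at (170.00, 25.00).
hole: A = −π·36² = -4071.50, centroid at (100.00, 69.00).
ΣA = 26306.59 mm²
ΣAX̄ = (19200.00)(80.00) + (10053.10)(80.00) + (1125.00)(170.00) + (-4071.50)(100.00) = 2124347.31 mm³
ΣAȲ = (19200.00)(60.00) + (10053.10)(153.95) + (1125.00)(25.00) + (-4071.50)(69.00) = 2446896.13 mm³
X̄ = 2124347.31 / 26306.59 = 80.75 mm
Ȳ = 2446896.13 / 26306.59 = 93.01 mm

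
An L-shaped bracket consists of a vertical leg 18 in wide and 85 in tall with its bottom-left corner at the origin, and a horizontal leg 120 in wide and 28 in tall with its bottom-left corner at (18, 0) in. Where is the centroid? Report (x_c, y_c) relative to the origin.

Part | A | x̄ᵢ | ȳᵢ | A·x̄ᵢ | A·ȳᵢ
vertical leg | 1530.00 | 9.00 | 42.50 | 13770.00 | 65025.00
horizontal leg | 3360.00 | 78.00 | 14.00 | 262080.00 | 47040.00
Σ | 4890.00 |  |  | 275850.00 | 112065.00
x_c = 275850.00 / 4890.00 = 56.41 in
y_c = 112065.00 / 4890.00 = 22.92 in

x_c = 56.41 in, y_c = 22.92 in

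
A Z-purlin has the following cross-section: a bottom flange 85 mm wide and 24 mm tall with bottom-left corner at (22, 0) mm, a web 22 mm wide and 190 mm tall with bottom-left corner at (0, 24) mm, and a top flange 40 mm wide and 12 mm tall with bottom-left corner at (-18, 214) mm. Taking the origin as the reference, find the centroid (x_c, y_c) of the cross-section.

bottom flange: A = 85 × 24 = 2040.00, centroid at (64.50, 12.00).
web: A = 22 × 190 = 4180.00, centroid at (11.00, 119.00).
top flange: A = 40 × 12 = 480.00, centroid at (2.00, 220.00).
ΣA = 6700.00 mm², ΣAx_c = 178520.00 mm³, ΣAy_c = 627500.00 mm³.
x_c = 178520.00/6700.00 = 26.64 mm; y_c = 627500.00/6700.00 = 93.66 mm.

x_c = 26.64 mm, y_c = 93.66 mm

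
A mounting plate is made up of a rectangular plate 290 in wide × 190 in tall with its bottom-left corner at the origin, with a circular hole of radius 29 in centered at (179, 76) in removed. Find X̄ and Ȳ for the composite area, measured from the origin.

plate: A = 290 × 190 = 55100.00, centroid at (145.00, 95.00).
hole: A = −π·29² = -2642.08, centroid at (179.00, 76.00).
ΣA = 52457.92 in², ΣAX̄ = 7516567.78 in³, ΣAȲ = 5033701.96 in³.
X̄ = 7516567.78/52457.92 = 143.29 in; Ȳ = 5033701.96/52457.92 = 95.96 in.

X̄ = 143.29 in, Ȳ = 95.96 in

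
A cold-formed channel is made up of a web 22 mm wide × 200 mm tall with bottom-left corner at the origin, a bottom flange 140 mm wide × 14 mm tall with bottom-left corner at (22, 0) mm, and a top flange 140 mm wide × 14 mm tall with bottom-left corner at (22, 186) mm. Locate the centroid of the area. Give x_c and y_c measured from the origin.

x_c = 49.16 mm, y_c = 100.00 mm

web: A = 22 × 200 = 4400.00, centroid at (11.00, 100.00).
bottom flange: A = 140 × 14 = 1960.00, centroid at (92.00, 7.00).
top flange: A = 140 × 14 = 1960.00, centroid at (92.00, 193.00).
ΣA = 8320.00 mm²
ΣAx_c = (4400.00)(11.00) + (1960.00)(92.00) + (1960.00)(92.00) = 409040.00 mm³
ΣAy_c = (4400.00)(100.00) + (1960.00)(7.00) + (1960.00)(193.00) = 832000.00 mm³
x_c = 409040.00 / 8320.00 = 49.16 mm
y_c = 832000.00 / 8320.00 = 100.00 mm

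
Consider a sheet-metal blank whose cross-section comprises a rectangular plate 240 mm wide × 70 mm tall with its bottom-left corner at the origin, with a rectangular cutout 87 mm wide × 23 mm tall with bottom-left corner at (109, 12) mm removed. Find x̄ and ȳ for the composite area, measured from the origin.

Part | A | x̄ᵢ | ȳᵢ | A·x̄ᵢ | A·ȳᵢ
plate | 16800.00 | 120.00 | 35.00 | 2016000.00 | 588000.00
hole | -2001.00 | 152.50 | 23.50 | -305152.50 | -47023.50
Σ | 14799.00 |  |  | 1710847.50 | 540976.50
x̄ = 1710847.50 / 14799.00 = 115.61 mm
ȳ = 540976.50 / 14799.00 = 36.55 mm

x̄ = 115.61 mm, ȳ = 36.55 mm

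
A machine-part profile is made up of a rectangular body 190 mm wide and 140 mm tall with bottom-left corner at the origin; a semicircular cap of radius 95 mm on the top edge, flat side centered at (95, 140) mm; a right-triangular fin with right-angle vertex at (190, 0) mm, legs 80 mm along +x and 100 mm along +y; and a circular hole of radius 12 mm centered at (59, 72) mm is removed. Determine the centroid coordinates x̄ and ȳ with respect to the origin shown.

rectangular body: A = 190 × 140 = 26600.00, centroid at (95.00, 70.00).
semicircular top: A = ½π·95² = 14176.44, centroid at (95.00, 180.32).
triangular fin: A = ½·80·100 = 4000.00, centroid at (216.67, 33.33).
hole: A = −π·12² = -452.39, centroid at (59.00, 72.00).
ΣA = 44324.05 mm², ΣAx̄ = 4713737.20 mm³, ΣAȳ = 4519045.79 mm³.
x̄ = 4713737.20/44324.05 = 106.35 mm; ȳ = 4519045.79/44324.05 = 101.95 mm.

x̄ = 106.35 mm, ȳ = 101.95 mm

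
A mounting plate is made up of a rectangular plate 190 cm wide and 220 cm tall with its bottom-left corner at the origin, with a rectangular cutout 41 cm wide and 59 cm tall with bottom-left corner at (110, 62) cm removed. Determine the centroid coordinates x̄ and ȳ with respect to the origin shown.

x̄ = 92.82 cm, ȳ = 111.14 cm

plate: A = 190 × 220 = 41800.00, centroid at (95.00, 110.00).
hole: A = −(41 × 59) = -2419.00, centroid at (130.50, 91.50).
ΣA = 39381.00 cm²
ΣAx̄ = (41800.00)(95.00) + (-2419.00)(130.50) = 3655320.50 cm³
ΣAȳ = (41800.00)(110.00) + (-2419.00)(91.50) = 4376661.50 cm³
x̄ = 3655320.50 / 39381.00 = 92.82 cm
ȳ = 4376661.50 / 39381.00 = 111.14 cm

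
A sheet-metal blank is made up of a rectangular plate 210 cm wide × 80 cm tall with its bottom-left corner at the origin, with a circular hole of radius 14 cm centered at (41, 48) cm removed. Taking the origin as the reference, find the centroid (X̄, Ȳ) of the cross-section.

X̄ = 107.43 cm, Ȳ = 39.70 cm

plate: A = 210 × 80 = 16800.00, centroid at (105.00, 40.00).
hole: A = −π·14² = -615.75, centroid at (41.00, 48.00).
ΣA = 16184.25 cm², ΣAX̄ = 1738754.16 cm³, ΣAȲ = 642443.90 cm³.
X̄ = 1738754.16/16184.25 = 107.43 cm; Ȳ = 642443.90/16184.25 = 39.70 cm.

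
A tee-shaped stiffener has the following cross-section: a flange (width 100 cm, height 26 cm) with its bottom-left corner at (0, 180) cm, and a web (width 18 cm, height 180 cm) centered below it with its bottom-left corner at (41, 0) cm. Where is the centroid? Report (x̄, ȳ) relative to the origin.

x̄ = 50.00 cm, ȳ = 135.86 cm

web: A = 18 × 180 = 3240.00, centroid at (50.00, 90.00).
flange: A = 100 × 26 = 2600.00, centroid at (50.00, 193.00).
ΣA = 5840.00 cm²
ΣAx̄ = (3240.00)(50.00) + (2600.00)(50.00) = 292000.00 cm³
ΣAȳ = (3240.00)(90.00) + (2600.00)(193.00) = 793400.00 cm³
x̄ = 292000.00 / 5840.00 = 50.00 cm
ȳ = 793400.00 / 5840.00 = 135.86 cm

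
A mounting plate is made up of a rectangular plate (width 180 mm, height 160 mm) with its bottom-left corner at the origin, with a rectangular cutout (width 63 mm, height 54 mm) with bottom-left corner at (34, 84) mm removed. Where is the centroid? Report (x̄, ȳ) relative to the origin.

x̄ = 93.28 mm, ȳ = 75.85 mm

Part | A | x̄ᵢ | ȳᵢ | A·x̄ᵢ | A·ȳᵢ
plate | 28800.00 | 90.00 | 80.00 | 2592000.00 | 2304000.00
hole | -3402.00 | 65.50 | 111.00 | -222831.00 | -377622.00
Σ | 25398.00 |  |  | 2369169.00 | 1926378.00
x̄ = 2369169.00 / 25398.00 = 93.28 mm
ȳ = 1926378.00 / 25398.00 = 75.85 mm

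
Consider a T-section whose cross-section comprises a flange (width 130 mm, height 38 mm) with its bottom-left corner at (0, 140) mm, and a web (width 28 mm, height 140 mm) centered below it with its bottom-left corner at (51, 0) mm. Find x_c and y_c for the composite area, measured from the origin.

x_c = 65.00 mm, y_c = 119.62 mm

Part | A | x̄ᵢ | ȳᵢ | A·x̄ᵢ | A·ȳᵢ
web | 3920.00 | 65.00 | 70.00 | 254800.00 | 274400.00
flange | 4940.00 | 65.00 | 159.00 | 321100.00 | 785460.00
Σ | 8860.00 |  |  | 575900.00 | 1059860.00
x_c = 575900.00 / 8860.00 = 65.00 mm
y_c = 1059860.00 / 8860.00 = 119.62 mm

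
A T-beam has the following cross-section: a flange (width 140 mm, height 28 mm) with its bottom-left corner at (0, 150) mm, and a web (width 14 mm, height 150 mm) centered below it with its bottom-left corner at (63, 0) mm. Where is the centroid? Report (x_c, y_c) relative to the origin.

web: A = 14 × 150 = 2100.00, centroid at (70.00, 75.00).
flange: A = 140 × 28 = 3920.00, centroid at (70.00, 164.00).
ΣA = 6020.00 mm²
ΣAx_c = (2100.00)(70.00) + (3920.00)(70.00) = 421400.00 mm³
ΣAy_c = (2100.00)(75.00) + (3920.00)(164.00) = 800380.00 mm³
x_c = 421400.00 / 6020.00 = 70.00 mm
y_c = 800380.00 / 6020.00 = 132.95 mm

x_c = 70.00 mm, y_c = 132.95 mm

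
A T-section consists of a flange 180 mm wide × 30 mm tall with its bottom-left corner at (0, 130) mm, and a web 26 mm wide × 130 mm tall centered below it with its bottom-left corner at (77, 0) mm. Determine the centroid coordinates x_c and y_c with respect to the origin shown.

x_c = 90.00 mm, y_c = 114.20 mm

Part | A | x̄ᵢ | ȳᵢ | A·x̄ᵢ | A·ȳᵢ
web | 3380.00 | 90.00 | 65.00 | 304200.00 | 219700.00
flange | 5400.00 | 90.00 | 145.00 | 486000.00 | 783000.00
Σ | 8780.00 |  |  | 790200.00 | 1002700.00
x_c = 790200.00 / 8780.00 = 90.00 mm
y_c = 1002700.00 / 8780.00 = 114.20 mm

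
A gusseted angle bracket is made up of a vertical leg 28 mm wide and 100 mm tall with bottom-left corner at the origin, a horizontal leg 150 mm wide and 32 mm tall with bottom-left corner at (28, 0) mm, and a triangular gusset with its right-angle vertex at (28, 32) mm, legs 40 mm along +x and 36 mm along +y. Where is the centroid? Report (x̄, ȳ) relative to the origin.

x̄ = 67.71 mm, ȳ = 29.87 mm

Part | A | x̄ᵢ | ȳᵢ | A·x̄ᵢ | A·ȳᵢ
vertical leg | 2800.00 | 14.00 | 50.00 | 39200.00 | 140000.00
horizontal leg | 4800.00 | 103.00 | 16.00 | 494400.00 | 76800.00
gusset | 720.00 | 41.33 | 44.00 | 29760.00 | 31680.00
Σ | 8320.00 |  |  | 563360.00 | 248480.00
x̄ = 563360.00 / 8320.00 = 67.71 mm
ȳ = 248480.00 / 8320.00 = 29.87 mm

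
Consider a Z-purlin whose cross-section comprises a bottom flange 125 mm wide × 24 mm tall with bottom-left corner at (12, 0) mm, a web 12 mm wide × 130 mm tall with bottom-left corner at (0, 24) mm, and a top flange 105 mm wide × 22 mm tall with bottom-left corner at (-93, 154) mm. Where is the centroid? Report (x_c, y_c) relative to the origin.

x_c = 20.28 mm, y_c = 80.93 mm

bottom flange: A = 125 × 24 = 3000.00, centroid at (74.50, 12.00).
web: A = 12 × 130 = 1560.00, centroid at (6.00, 89.00).
top flange: A = 105 × 22 = 2310.00, centroid at (-40.50, 165.00).
ΣA = 6870.00 mm², ΣAx_c = 139305.00 mm³, ΣAy_c = 555990.00 mm³.
x_c = 139305.00/6870.00 = 20.28 mm; y_c = 555990.00/6870.00 = 80.93 mm.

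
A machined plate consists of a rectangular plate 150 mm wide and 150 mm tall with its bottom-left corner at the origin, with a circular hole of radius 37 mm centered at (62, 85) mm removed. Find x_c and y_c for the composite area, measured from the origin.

plate: A = 150 × 150 = 22500.00, centroid at (75.00, 75.00).
hole: A = −π·37² = -4300.84, centroid at (62.00, 85.00).
ΣA = 18199.16 mm²
ΣAx_c = (22500.00)(75.00) + (-4300.84)(62.00) = 1420847.90 mm³
ΣAy_c = (22500.00)(75.00) + (-4300.84)(85.00) = 1321928.57 mm³
x_c = 1420847.90 / 18199.16 = 78.07 mm
y_c = 1321928.57 / 18199.16 = 72.64 mm

x_c = 78.07 mm, y_c = 72.64 mm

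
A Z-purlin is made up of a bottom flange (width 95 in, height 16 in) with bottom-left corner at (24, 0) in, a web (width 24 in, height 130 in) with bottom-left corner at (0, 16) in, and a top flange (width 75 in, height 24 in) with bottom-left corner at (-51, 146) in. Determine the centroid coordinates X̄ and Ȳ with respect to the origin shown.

bottom flange: A = 95 × 16 = 1520.00, centroid at (71.50, 8.00).
web: A = 24 × 130 = 3120.00, centroid at (12.00, 81.00).
top flange: A = 75 × 24 = 1800.00, centroid at (-13.50, 158.00).
ΣA = 6440.00 in²
ΣAX̄ = (1520.00)(71.50) + (3120.00)(12.00) + (1800.00)(-13.50) = 121820.00 in³
ΣAȲ = (1520.00)(8.00) + (3120.00)(81.00) + (1800.00)(158.00) = 549280.00 in³
X̄ = 121820.00 / 6440.00 = 18.92 in
Ȳ = 549280.00 / 6440.00 = 85.29 in

X̄ = 18.92 in, Ȳ = 85.29 in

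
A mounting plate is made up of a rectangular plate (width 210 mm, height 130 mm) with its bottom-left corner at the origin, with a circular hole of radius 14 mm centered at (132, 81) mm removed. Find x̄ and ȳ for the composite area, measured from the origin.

x̄ = 104.38 mm, ȳ = 64.63 mm

Part | A | x̄ᵢ | ȳᵢ | A·x̄ᵢ | A·ȳᵢ
plate | 27300.00 | 105.00 | 65.00 | 2866500.00 | 1774500.00
hole | -615.75 | 132.00 | 81.00 | -81279.29 | -49875.92
Σ | 26684.25 |  |  | 2785220.71 | 1724624.08
x̄ = 2785220.71 / 26684.25 = 104.38 mm
ȳ = 1724624.08 / 26684.25 = 64.63 mm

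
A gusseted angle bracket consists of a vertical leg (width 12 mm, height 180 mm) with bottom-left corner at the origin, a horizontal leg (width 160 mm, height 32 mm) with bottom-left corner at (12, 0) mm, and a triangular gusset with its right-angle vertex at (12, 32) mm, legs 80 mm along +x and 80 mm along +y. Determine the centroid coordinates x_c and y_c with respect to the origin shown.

Part | A | x̄ᵢ | ȳᵢ | A·x̄ᵢ | A·ȳᵢ
vertical leg | 2160.00 | 6.00 | 90.00 | 12960.00 | 194400.00
horizontal leg | 5120.00 | 92.00 | 16.00 | 471040.00 | 81920.00
gusset | 3200.00 | 38.67 | 58.67 | 123733.33 | 187733.33
Σ | 10480.00 |  |  | 607733.33 | 464053.33
x_c = 607733.33 / 10480.00 = 57.99 mm
y_c = 464053.33 / 10480.00 = 44.28 mm

x_c = 57.99 mm, y_c = 44.28 mm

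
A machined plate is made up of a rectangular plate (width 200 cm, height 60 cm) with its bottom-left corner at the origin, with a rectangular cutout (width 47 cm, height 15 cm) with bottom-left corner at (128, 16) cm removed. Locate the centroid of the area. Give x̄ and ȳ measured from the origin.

plate: A = 200 × 60 = 12000.00, centroid at (100.00, 30.00).
hole: A = −(47 × 15) = -705.00, centroid at (151.50, 23.50).
ΣA = 11295.00 cm²
ΣAx̄ = (12000.00)(100.00) + (-705.00)(151.50) = 1093192.50 cm³
ΣAȳ = (12000.00)(30.00) + (-705.00)(23.50) = 343432.50 cm³
x̄ = 1093192.50 / 11295.00 = 96.79 cm
ȳ = 343432.50 / 11295.00 = 30.41 cm

x̄ = 96.79 cm, ȳ = 30.41 cm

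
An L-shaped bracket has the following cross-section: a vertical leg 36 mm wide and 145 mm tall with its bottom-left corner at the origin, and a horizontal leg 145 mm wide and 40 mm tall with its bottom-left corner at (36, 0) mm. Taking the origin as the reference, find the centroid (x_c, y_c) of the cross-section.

vertical leg: A = 36 × 145 = 5220.00, centroid at (18.00, 72.50).
horizontal leg: A = 145 × 40 = 5800.00, centroid at (108.50, 20.00).
ΣA = 11020.00 mm²
ΣAx_c = (5220.00)(18.00) + (5800.00)(108.50) = 723260.00 mm³
ΣAy_c = (5220.00)(72.50) + (5800.00)(20.00) = 494450.00 mm³
x_c = 723260.00 / 11020.00 = 65.63 mm
y_c = 494450.00 / 11020.00 = 44.87 mm

x_c = 65.63 mm, y_c = 44.87 mm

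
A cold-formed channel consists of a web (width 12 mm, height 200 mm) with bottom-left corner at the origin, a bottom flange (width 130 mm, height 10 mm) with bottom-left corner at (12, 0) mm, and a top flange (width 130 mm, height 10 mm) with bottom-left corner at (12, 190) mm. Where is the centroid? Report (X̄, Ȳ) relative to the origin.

X̄ = 42.92 mm, Ȳ = 100.00 mm

web: A = 12 × 200 = 2400.00, centroid at (6.00, 100.00).
bottom flange: A = 130 × 10 = 1300.00, centroid at (77.00, 5.00).
top flange: A = 130 × 10 = 1300.00, centroid at (77.00, 195.00).
ΣA = 5000.00 mm²
ΣAX̄ = (2400.00)(6.00) + (1300.00)(77.00) + (1300.00)(77.00) = 214600.00 mm³
ΣAȲ = (2400.00)(100.00) + (1300.00)(5.00) + (1300.00)(195.00) = 500000.00 mm³
X̄ = 214600.00 / 5000.00 = 42.92 mm
Ȳ = 500000.00 / 5000.00 = 100.00 mm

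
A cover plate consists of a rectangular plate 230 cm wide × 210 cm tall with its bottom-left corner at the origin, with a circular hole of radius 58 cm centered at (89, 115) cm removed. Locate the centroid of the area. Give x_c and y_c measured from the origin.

x_c = 122.28 cm, y_c = 102.20 cm

Part | A | x̄ᵢ | ȳᵢ | A·x̄ᵢ | A·ȳᵢ
plate | 48300.00 | 115.00 | 105.00 | 5554500.00 | 5071500.00
hole | -10568.32 | 89.00 | 115.00 | -940580.27 | -1215356.53
Σ | 37731.68 |  |  | 4613919.73 | 3856143.47
x_c = 4613919.73 / 37731.68 = 122.28 cm
y_c = 3856143.47 / 37731.68 = 102.20 cm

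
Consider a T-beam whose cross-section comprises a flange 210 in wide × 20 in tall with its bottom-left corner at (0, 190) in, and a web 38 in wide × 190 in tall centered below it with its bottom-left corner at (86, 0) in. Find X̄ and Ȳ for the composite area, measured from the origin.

Part | A | x̄ᵢ | ȳᵢ | A·x̄ᵢ | A·ȳᵢ
web | 7220.00 | 105.00 | 95.00 | 758100.00 | 685900.00
flange | 4200.00 | 105.00 | 200.00 | 441000.00 | 840000.00
Σ | 11420.00 |  |  | 1199100.00 | 1525900.00
X̄ = 1199100.00 / 11420.00 = 105.00 in
Ȳ = 1525900.00 / 11420.00 = 133.62 in

X̄ = 105.00 in, Ȳ = 133.62 in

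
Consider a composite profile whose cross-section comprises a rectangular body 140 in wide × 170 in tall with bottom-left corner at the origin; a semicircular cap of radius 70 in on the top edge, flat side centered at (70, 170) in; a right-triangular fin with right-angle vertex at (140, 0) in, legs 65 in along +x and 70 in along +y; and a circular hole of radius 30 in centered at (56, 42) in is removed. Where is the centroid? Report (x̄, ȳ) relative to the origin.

x̄ = 78.02 in, ȳ = 112.93 in

rectangular body: A = 140 × 170 = 23800.00, centroid at (70.00, 85.00).
semicircular top: A = ½π·70² = 7696.90, centroid at (70.00, 199.71).
triangular fin: A = ½·65·70 = 2275.00, centroid at (161.67, 23.33).
hole: A = −π·30² = -2827.43, centroid at (56.00, 42.00).
ΣA = 30944.47 in²
ΣAx̄ = (23800.00)(70.00) + (7696.90)(70.00) + (2275.00)(161.67) + (-2827.43)(56.00) = 2414238.54 in³
ΣAȳ = (23800.00)(85.00) + (7696.90)(199.71) + (2275.00)(23.33) + (-2827.43)(42.00) = 3494471.14 in³
x̄ = 2414238.54 / 30944.47 = 78.02 in
ȳ = 3494471.14 / 30944.47 = 112.93 in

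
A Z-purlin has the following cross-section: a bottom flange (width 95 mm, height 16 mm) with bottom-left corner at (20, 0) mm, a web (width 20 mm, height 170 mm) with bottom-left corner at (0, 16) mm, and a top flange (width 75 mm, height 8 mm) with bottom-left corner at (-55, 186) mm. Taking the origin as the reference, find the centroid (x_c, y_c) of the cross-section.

Part | A | x̄ᵢ | ȳᵢ | A·x̄ᵢ | A·ȳᵢ
bottom flange | 1520.00 | 67.50 | 8.00 | 102600.00 | 12160.00
web | 3400.00 | 10.00 | 101.00 | 34000.00 | 343400.00
top flange | 600.00 | -17.50 | 190.00 | -10500.00 | 114000.00
Σ | 5520.00 |  |  | 126100.00 | 469560.00
x_c = 126100.00 / 5520.00 = 22.84 mm
y_c = 469560.00 / 5520.00 = 85.07 mm

x_c = 22.84 mm, y_c = 85.07 mm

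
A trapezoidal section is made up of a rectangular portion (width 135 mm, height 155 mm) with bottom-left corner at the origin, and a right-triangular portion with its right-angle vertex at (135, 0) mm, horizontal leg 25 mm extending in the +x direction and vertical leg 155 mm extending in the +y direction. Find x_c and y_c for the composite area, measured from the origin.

rectangular portion: A = 135 × 155 = 20925.00, centroid at (67.50, 77.50).
triangular portion: A = ½·25·155 = 1937.50, centroid at (143.33, 51.67).
ΣA = 22862.50 mm², ΣAx_c = 1690145.83 mm³, ΣAy_c = 1721791.67 mm³.
x_c = 1690145.83/22862.50 = 73.93 mm; y_c = 1721791.67/22862.50 = 75.31 mm.

x_c = 73.93 mm, y_c = 75.31 mm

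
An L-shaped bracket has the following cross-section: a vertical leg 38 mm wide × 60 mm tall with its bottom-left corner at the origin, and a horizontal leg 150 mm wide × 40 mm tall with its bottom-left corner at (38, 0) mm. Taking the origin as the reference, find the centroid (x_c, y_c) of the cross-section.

vertical leg: A = 38 × 60 = 2280.00, centroid at (19.00, 30.00).
horizontal leg: A = 150 × 40 = 6000.00, centroid at (113.00, 20.00).
ΣA = 8280.00 mm², ΣAx_c = 721320.00 mm³, ΣAy_c = 188400.00 mm³.
x_c = 721320.00/8280.00 = 87.12 mm; y_c = 188400.00/8280.00 = 22.75 mm.

x_c = 87.12 mm, y_c = 22.75 mm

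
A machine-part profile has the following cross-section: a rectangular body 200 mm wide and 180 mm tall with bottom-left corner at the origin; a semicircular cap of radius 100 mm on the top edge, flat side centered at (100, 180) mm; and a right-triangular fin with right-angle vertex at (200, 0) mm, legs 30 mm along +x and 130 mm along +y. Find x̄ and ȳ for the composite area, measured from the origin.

Part | A | x̄ᵢ | ȳᵢ | A·x̄ᵢ | A·ȳᵢ
rectangular body | 36000.00 | 100.00 | 90.00 | 3600000.00 | 3240000.00
semicircular top | 15707.96 | 100.00 | 222.44 | 1570796.33 | 3494100.05
triangular fin | 1950.00 | 210.00 | 43.33 | 409500.00 | 84500.00
Σ | 53657.96 |  |  | 5580296.33 | 6818600.05
x̄ = 5580296.33 / 53657.96 = 104.00 mm
ȳ = 6818600.05 / 53657.96 = 127.08 mm

x̄ = 104.00 mm, ȳ = 127.08 mm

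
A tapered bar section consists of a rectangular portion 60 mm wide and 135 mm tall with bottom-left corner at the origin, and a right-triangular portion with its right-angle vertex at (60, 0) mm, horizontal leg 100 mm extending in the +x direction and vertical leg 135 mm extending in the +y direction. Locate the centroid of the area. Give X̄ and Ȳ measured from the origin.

X̄ = 58.79 mm, Ȳ = 57.27 mm

rectangular portion: A = 60 × 135 = 8100.00, centroid at (30.00, 67.50).
triangular portion: A = ½·100·135 = 6750.00, centroid at (93.33, 45.00).
ΣA = 14850.00 mm²
ΣAX̄ = (8100.00)(30.00) + (6750.00)(93.33) = 873000.00 mm³
ΣAȲ = (8100.00)(67.50) + (6750.00)(45.00) = 850500.00 mm³
X̄ = 873000.00 / 14850.00 = 58.79 mm
Ȳ = 850500.00 / 14850.00 = 57.27 mm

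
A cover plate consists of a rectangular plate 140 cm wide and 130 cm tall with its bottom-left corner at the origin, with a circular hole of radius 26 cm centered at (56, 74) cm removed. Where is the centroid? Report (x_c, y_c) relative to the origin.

plate: A = 140 × 130 = 18200.00, centroid at (70.00, 65.00).
hole: A = −π·26² = -2123.72, centroid at (56.00, 74.00).
ΣA = 16076.28 cm²
ΣAx_c = (18200.00)(70.00) + (-2123.72)(56.00) = 1155071.87 cm³
ΣAy_c = (18200.00)(65.00) + (-2123.72)(74.00) = 1025844.97 cm³
x_c = 1155071.87 / 16076.28 = 71.85 cm
y_c = 1025844.97 / 16076.28 = 63.81 cm

x_c = 71.85 cm, y_c = 63.81 cm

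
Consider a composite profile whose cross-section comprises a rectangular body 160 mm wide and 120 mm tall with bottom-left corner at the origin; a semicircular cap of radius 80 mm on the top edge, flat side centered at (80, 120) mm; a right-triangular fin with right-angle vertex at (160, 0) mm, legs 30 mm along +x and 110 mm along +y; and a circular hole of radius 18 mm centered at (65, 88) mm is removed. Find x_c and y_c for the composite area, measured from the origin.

rectangular body: A = 160 × 120 = 19200.00, centroid at (80.00, 60.00).
semicircular top: A = ½π·80² = 10053.10, centroid at (80.00, 153.95).
triangular fin: A = ½·30·110 = 1650.00, centroid at (170.00, 36.67).
hole: A = −π·18² = -1017.88, centroid at (65.00, 88.00).
ΣA = 29885.22 mm²
ΣAx_c = (19200.00)(80.00) + (10053.10)(80.00) + (1650.00)(170.00) + (-1017.88)(65.00) = 2554585.78 mm³
ΣAy_c = (19200.00)(60.00) + (10053.10)(153.95) + (1650.00)(36.67) + (-1017.88)(88.00) = 2670631.82 mm³
x_c = 2554585.78 / 29885.22 = 85.48 mm
y_c = 2670631.82 / 29885.22 = 89.36 mm

x_c = 85.48 mm, y_c = 89.36 mm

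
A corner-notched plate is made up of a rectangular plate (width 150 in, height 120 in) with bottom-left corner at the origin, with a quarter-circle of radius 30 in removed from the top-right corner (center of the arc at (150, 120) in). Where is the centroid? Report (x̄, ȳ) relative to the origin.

x̄ = 72.45 in, ȳ = 58.07 in

Part | A | x̄ᵢ | ȳᵢ | A·x̄ᵢ | A·ȳᵢ
plate | 18000.00 | 75.00 | 60.00 | 1350000.00 | 1080000.00
removed quarter-circle | -706.86 | 137.27 | 107.27 | -97028.75 | -75823.00
Σ | 17293.14 |  |  | 1252971.25 | 1004177.00
x̄ = 1252971.25 / 17293.14 = 72.45 in
ȳ = 1004177.00 / 17293.14 = 58.07 in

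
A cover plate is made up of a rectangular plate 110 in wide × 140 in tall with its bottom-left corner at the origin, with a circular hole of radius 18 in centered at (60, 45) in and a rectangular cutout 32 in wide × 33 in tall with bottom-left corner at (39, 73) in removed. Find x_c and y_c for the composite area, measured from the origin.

Part | A | x̄ᵢ | ȳᵢ | A·x̄ᵢ | A·ȳᵢ
plate | 15400.00 | 55.00 | 70.00 | 847000.00 | 1078000.00
hole 1 | -1017.88 | 60.00 | 45.00 | -61072.56 | -45804.42
hole 2 | -1056.00 | 55.00 | 89.50 | -58080.00 | -94512.00
Σ | 13326.12 |  |  | 727847.44 | 937683.58
x_c = 727847.44 / 13326.12 = 54.62 in
y_c = 937683.58 / 13326.12 = 70.36 in

x_c = 54.62 in, y_c = 70.36 in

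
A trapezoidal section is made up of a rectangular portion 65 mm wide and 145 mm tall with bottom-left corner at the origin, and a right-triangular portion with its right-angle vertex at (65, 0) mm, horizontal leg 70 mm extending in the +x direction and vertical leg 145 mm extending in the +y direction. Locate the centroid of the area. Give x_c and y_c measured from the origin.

x_c = 52.04 mm, y_c = 64.04 mm

Part | A | x̄ᵢ | ȳᵢ | A·x̄ᵢ | A·ȳᵢ
rectangular portion | 9425.00 | 32.50 | 72.50 | 306312.50 | 683312.50
triangular portion | 5075.00 | 88.33 | 48.33 | 448291.67 | 245291.67
Σ | 14500.00 |  |  | 754604.17 | 928604.17
x_c = 754604.17 / 14500.00 = 52.04 mm
y_c = 928604.17 / 14500.00 = 64.04 mm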